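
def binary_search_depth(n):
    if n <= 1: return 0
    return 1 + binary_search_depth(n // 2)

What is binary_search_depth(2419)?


2419 / 2 = 1209
1209 / 2 = 604
604 / 2 = 302
302 / 2 = 151
151 / 2 = 75
75 / 2 = 37
37 / 2 = 18
18 / 2 = 9
9 / 2 = 4
4 / 2 = 2
2 / 2 = 1
Reached 1 after 11 halvings

11


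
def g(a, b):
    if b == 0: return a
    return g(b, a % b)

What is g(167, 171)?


g(167, 171) = g(171, 167)
g(171, 167) = g(167, 4)
g(167, 4) = g(4, 3)
g(4, 3) = g(3, 1)
g(3, 1) = g(1, 0)
g(1, 0) = 1  (base case)

1


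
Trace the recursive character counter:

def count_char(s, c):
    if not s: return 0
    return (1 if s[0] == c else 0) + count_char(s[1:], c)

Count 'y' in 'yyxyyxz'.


s[0]='y' == 'y' -> 1
s[0]='y' == 'y' -> 1
s[0]='x' != 'y' -> 0
s[0]='y' == 'y' -> 1
s[0]='y' == 'y' -> 1
s[0]='x' != 'y' -> 0
s[0]='z' != 'y' -> 0
Sum: 1 + 1 + 0 + 1 + 1 + 0 + 0 = 4

4


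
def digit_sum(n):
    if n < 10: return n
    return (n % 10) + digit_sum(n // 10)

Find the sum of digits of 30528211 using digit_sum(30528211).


digit_sum(30528211) = 1 + digit_sum(3052821)
digit_sum(3052821) = 1 + digit_sum(305282)
digit_sum(305282) = 2 + digit_sum(30528)
digit_sum(30528) = 8 + digit_sum(3052)
digit_sum(3052) = 2 + digit_sum(305)
digit_sum(305) = 5 + digit_sum(30)
digit_sum(30) = 0 + digit_sum(3)
digit_sum(3) = 3  (base case)
Total: 1 + 1 + 2 + 8 + 2 + 5 + 0 + 3 = 22

22


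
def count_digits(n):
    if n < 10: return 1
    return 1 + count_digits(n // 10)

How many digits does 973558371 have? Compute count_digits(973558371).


count_digits(973558371) = 1 + count_digits(97355837)
count_digits(97355837) = 1 + count_digits(9735583)
count_digits(9735583) = 1 + count_digits(973558)
count_digits(973558) = 1 + count_digits(97355)
count_digits(97355) = 1 + count_digits(9735)
count_digits(9735) = 1 + count_digits(973)
count_digits(973) = 1 + count_digits(97)
count_digits(97) = 1 + count_digits(9)
count_digits(9) = 1  (base case: 9 < 10)
Unwinding: 1 + 1 + 1 + 1 + 1 + 1 + 1 + 1 + 1 = 9

9


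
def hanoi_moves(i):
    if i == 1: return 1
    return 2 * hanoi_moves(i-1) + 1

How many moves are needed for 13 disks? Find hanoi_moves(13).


hanoi_moves(13) = 2 * hanoi_moves(12) + 1
hanoi_moves(12) = 2 * hanoi_moves(11) + 1
hanoi_moves(11) = 2 * hanoi_moves(10) + 1
hanoi_moves(10) = 2 * hanoi_moves(9) + 1
hanoi_moves(9) = 2 * hanoi_moves(8) + 1
hanoi_moves(8) = 2 * hanoi_moves(7) + 1
hanoi_moves(7) = 2 * hanoi_moves(6) + 1
hanoi_moves(6) = 2 * hanoi_moves(5) + 1
hanoi_moves(5) = 2 * hanoi_moves(4) + 1
hanoi_moves(4) = 2 * hanoi_moves(3) + 1
hanoi_moves(3) = 2 * hanoi_moves(2) + 1
hanoi_moves(2) = 2 * hanoi_moves(1) + 1
hanoi_moves(1) = 1  (base case)
hanoi_moves(2) = 2 * 1 + 1 = 3
hanoi_moves(3) = 2 * 3 + 1 = 7
hanoi_moves(4) = 2 * 7 + 1 = 15
hanoi_moves(5) = 2 * 15 + 1 = 31
hanoi_moves(6) = 2 * 31 + 1 = 63
hanoi_moves(7) = 2 * 63 + 1 = 127
hanoi_moves(8) = 2 * 127 + 1 = 255
hanoi_moves(9) = 2 * 255 + 1 = 511
hanoi_moves(10) = 2 * 511 + 1 = 1023
hanoi_moves(11) = 2 * 1023 + 1 = 2047
hanoi_moves(12) = 2 * 2047 + 1 = 4095
hanoi_moves(13) = 2 * 4095 + 1 = 8191

8191


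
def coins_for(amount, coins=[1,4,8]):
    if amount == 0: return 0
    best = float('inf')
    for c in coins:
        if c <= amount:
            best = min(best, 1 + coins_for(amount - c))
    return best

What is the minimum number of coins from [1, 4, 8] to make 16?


Building up with DP:
coins_for(0) = 0
coins_for(1) = min(1+coins_for(0)=1+0=1) = 1
coins_for(2) = min(1+coins_for(1)=1+1=2) = 2
coins_for(3) = min(1+coins_for(2)=1+2=3) = 3
coins_for(4) = min(1+coins_for(3)=1+3=4, 1+coins_for(0)=1+0=1) = 1
coins_for(5) = min(1+coins_for(4)=1+1=2, 1+coins_for(1)=1+1=2) = 2
coins_for(6) = min(1+coins_for(5)=1+2=3, 1+coins_for(2)=1+2=3) = 3
coins_for(7) = min(1+coins_for(6)=1+3=4, 1+coins_for(3)=1+3=4) = 4
coins_for(8) = min(1+coins_for(7)=1+4=5, 1+coins_for(4)=1+1=2, 1+coins_for(0)=1+0=1) = 1
coins_for(9) = min(1+coins_for(8)=1+1=2, 1+coins_for(5)=1+2=3, 1+coins_for(1)=1+1=2) = 2
coins_for(10) = min(1+coins_for(9)=1+2=3, 1+coins_for(6)=1+3=4, 1+coins_for(2)=1+2=3) = 3
coins_for(11) = min(1+coins_for(10)=1+3=4, 1+coins_for(7)=1+4=5, 1+coins_for(3)=1+3=4) = 4
coins_for(12) = min(1+coins_for(11)=1+4=5, 1+coins_for(8)=1+1=2, 1+coins_for(4)=1+1=2) = 2
coins_for(13) = min(1+coins_for(12)=1+2=3, 1+coins_for(9)=1+2=3, 1+coins_for(5)=1+2=3) = 3
coins_for(14) = min(1+coins_for(13)=1+3=4, 1+coins_for(10)=1+3=4, 1+coins_for(6)=1+3=4) = 4
coins_for(15) = min(1+coins_for(14)=1+4=5, 1+coins_for(11)=1+4=5, 1+coins_for(7)=1+4=5) = 5
coins_for(16) = min(1+coins_for(15)=1+5=6, 1+coins_for(12)=1+2=3, 1+coins_for(8)=1+1=2) = 2

2


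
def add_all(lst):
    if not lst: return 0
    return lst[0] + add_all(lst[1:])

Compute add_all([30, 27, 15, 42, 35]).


add_all([30, 27, 15, 42, 35]) = 30 + add_all([27, 15, 42, 35])
add_all([27, 15, 42, 35]) = 27 + add_all([15, 42, 35])
add_all([15, 42, 35]) = 15 + add_all([42, 35])
add_all([42, 35]) = 42 + add_all([35])
add_all([35]) = 35 + add_all([])
add_all([]) = 0  (base case)
Total: 30 + 27 + 15 + 42 + 35 + 0 = 149

149


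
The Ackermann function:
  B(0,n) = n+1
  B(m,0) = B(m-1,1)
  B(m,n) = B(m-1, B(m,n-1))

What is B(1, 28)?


B(1, 28) = B(0, B(1, 27))
  B(1, 27) = B(0, B(1, 26))
    B(1, 26) = B(0, B(1, 25))
      B(1, 25) = B(0, B(1, 24))
        B(1, 24) = B(0, B(1, 23))
          B(1, 23) = B(0, B(1, 22))
          B(1, 22) = B(0, B(1, 21))
          B(1, 21) = B(0, B(1, 20))
          B(1, 20) = B(0, B(1, 19))
          B(1, 19) = B(0, B(1, 18))
          B(1, 18) = B(0, B(1, 17))
          B(1, 17) = B(0, B(1, 16))
          B(1, 16) = B(0, B(1, 15))
          B(1, 15) = B(0, B(1, 14))
          B(1, 14) = B(0, B(1, 13))
          B(1, 13) = B(0, B(1, 12))
          B(1, 12) = B(0, B(1, 11))
          B(1, 11) = B(0, B(1, 10))
          B(1, 10) = B(0, B(1, 9))
          B(1, 9) = B(0, B(1, 8))
          B(1, 8) = B(0, B(1, 7))
          B(1, 7) = B(0, B(1, 6))
          B(1, 6) = B(0, B(1, 5))
          B(1, 5) = B(0, B(1, 4))
          B(1, 4) = B(0, B(1, 3))
... (trace truncated)
Result: B(1, 28) = 30

30


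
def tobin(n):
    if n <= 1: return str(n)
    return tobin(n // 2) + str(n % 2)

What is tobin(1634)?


tobin(1634) = tobin(817) + '0'
tobin(817) = tobin(408) + '1'
tobin(408) = tobin(204) + '0'
tobin(204) = tobin(102) + '0'
tobin(102) = tobin(51) + '0'
tobin(51) = tobin(25) + '1'
tobin(25) = tobin(12) + '1'
tobin(12) = tobin(6) + '0'
tobin(6) = tobin(3) + '0'
tobin(3) = tobin(1) + '1'
tobin(1) = '1'  (base case)
Concatenating: '1' + '1' + '0' + '0' + '1' + '1' + '0' + '0' + '0' + '1' + '0' = '11001100010'

11001100010


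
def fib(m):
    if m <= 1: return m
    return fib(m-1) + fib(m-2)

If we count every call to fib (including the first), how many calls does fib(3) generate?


Let C(n) = total calls for fib(n)
C(0) = 1, C(1) = 1
C(2) = 1 + C(1) + C(0) = 1 + 1 + 1 = 3
C(3) = 1 + C(2) + C(1) = 1 + 3 + 1 = 5

5


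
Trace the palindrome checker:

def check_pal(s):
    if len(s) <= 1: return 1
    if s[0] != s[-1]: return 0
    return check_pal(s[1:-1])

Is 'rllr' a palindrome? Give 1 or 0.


check_pal('rllr'): s[0]='r' == s[-1]='r' -> check check_pal('ll')
check_pal('ll'): s[0]='l' == s[-1]='l' -> check check_pal('')
check_pal(''): len <= 1 -> return 1  (base case)
Result: 1 (palindrome)

1


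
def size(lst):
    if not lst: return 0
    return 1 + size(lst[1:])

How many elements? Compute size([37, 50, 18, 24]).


size([37, 50, 18, 24]) = 1 + size([50, 18, 24])
size([50, 18, 24]) = 1 + size([18, 24])
size([18, 24]) = 1 + size([24])
size([24]) = 1 + size([])
size([]) = 0  (base case)
Unwinding: 1 + 1 + 1 + 1 + 0 = 4

4


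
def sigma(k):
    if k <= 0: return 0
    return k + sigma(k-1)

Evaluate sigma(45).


sigma(45)
= 45 + 44 + 43 + 42 + 41 + 40 + 39 + 38 + 37 + 36 + 35 + 34 + 33 + 32 + 31 + 30 + 29 + 28 + 27 + 26 + 25 + 24 + 23 + 22 + 21 + 20 + 19 + 18 + 17 + 16 + 15 + 14 + 13 + 12 + 11 + 10 + 9 + 8 + 7 + 6 + 5 + 4 + 3 + 2 + 1 + sigma(0)
= 45 + 44 + 43 + 42 + 41 + 40 + 39 + 38 + 37 + 36 + 35 + 34 + 33 + 32 + 31 + 30 + 29 + 28 + 27 + 26 + 25 + 24 + 23 + 22 + 21 + 20 + 19 + 18 + 17 + 16 + 15 + 14 + 13 + 12 + 11 + 10 + 9 + 8 + 7 + 6 + 5 + 4 + 3 + 2 + 1 + 0
= 1035

1035


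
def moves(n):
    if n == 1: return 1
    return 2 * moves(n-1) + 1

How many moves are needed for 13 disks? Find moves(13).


moves(13) = 2 * moves(12) + 1
moves(12) = 2 * moves(11) + 1
moves(11) = 2 * moves(10) + 1
moves(10) = 2 * moves(9) + 1
moves(9) = 2 * moves(8) + 1
moves(8) = 2 * moves(7) + 1
moves(7) = 2 * moves(6) + 1
moves(6) = 2 * moves(5) + 1
moves(5) = 2 * moves(4) + 1
moves(4) = 2 * moves(3) + 1
moves(3) = 2 * moves(2) + 1
moves(2) = 2 * moves(1) + 1
moves(1) = 1  (base case)
moves(2) = 2 * 1 + 1 = 3
moves(3) = 2 * 3 + 1 = 7
moves(4) = 2 * 7 + 1 = 15
moves(5) = 2 * 15 + 1 = 31
moves(6) = 2 * 31 + 1 = 63
moves(7) = 2 * 63 + 1 = 127
moves(8) = 2 * 127 + 1 = 255
moves(9) = 2 * 255 + 1 = 511
moves(10) = 2 * 511 + 1 = 1023
moves(11) = 2 * 1023 + 1 = 2047
moves(12) = 2 * 2047 + 1 = 4095
moves(13) = 2 * 4095 + 1 = 8191

8191


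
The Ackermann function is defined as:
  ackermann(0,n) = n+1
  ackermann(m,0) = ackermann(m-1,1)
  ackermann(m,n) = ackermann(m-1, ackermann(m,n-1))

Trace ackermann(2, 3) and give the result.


ackermann(2, 3) = ackermann(1, ackermann(2, 2))
  ackermann(2, 2) = ackermann(1, ackermann(2, 1))
    ackermann(2, 1) = ackermann(1, ackermann(2, 0))
      ackermann(2, 0) = ackermann(1, 1)
        ackermann(1, 1) = ackermann(0, ackermann(1, 0))
          ackermann(1, 0) = ackermann(0, 1)
          ackermann(0, 1) = 2
          = ackermann(0, 2)
          ackermann(0, 2) = 3
      = ackermann(1, 3)
      ackermann(1, 3) = ackermann(0, ackermann(1, 2))
        ackermann(1, 2) = ackermann(0, ackermann(1, 1))
          ackermann(1, 1) = ackermann(0, ackermann(1, 0))
          ackermann(1, 0) = ackermann(0, 1)
          ackermann(0, 1) = 2
            = ackermann(0, 2)
          ackermann(0, 2) = 3
          = ackermann(0, 3)
          ackermann(0, 3) = 4
        = ackermann(0, 4)
        ackermann(0, 4) = 5
    = ackermann(1, 5)
    ackermann(1, 5) = ackermann(0, ackermann(1, 4))
      ackermann(1, 4) = ackermann(0, ackermann(1, 3))
        ackermann(1, 3) = ackermann(0, ackermann(1, 2))
... (trace truncated)
Result: ackermann(2, 3) = 9

9


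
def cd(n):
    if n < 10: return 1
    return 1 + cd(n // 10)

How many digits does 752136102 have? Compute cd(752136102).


cd(752136102) = 1 + cd(75213610)
cd(75213610) = 1 + cd(7521361)
cd(7521361) = 1 + cd(752136)
cd(752136) = 1 + cd(75213)
cd(75213) = 1 + cd(7521)
cd(7521) = 1 + cd(752)
cd(752) = 1 + cd(75)
cd(75) = 1 + cd(7)
cd(7) = 1  (base case: 7 < 10)
Unwinding: 1 + 1 + 1 + 1 + 1 + 1 + 1 + 1 + 1 = 9

9


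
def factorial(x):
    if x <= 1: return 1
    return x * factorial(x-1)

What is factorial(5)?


factorial(5)
= 5 * factorial(4)
= 5 * 4 * factorial(3)
= 5 * 4 * 3 * factorial(2)
= 5 * 4 * 3 * 2 * factorial(1)
= 5 * 4 * 3 * 2 * 1
= 120

120


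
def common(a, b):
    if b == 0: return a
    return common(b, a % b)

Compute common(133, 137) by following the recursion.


common(133, 137) = common(137, 133)
common(137, 133) = common(133, 4)
common(133, 4) = common(4, 1)
common(4, 1) = common(1, 0)
common(1, 0) = 1  (base case)

1


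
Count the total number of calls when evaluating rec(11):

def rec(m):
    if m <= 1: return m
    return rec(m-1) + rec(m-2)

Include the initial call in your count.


Let C(n) = total calls for rec(n)
C(0) = 1, C(1) = 1
C(2) = 1 + C(1) + C(0) = 1 + 1 + 1 = 3
C(3) = 1 + C(2) + C(1) = 1 + 3 + 1 = 5
C(4) = 1 + C(3) + C(2) = 1 + 5 + 3 = 9
C(5) = 1 + C(4) + C(3) = 1 + 9 + 5 = 15
C(6) = 1 + C(5) + C(4) = 1 + 15 + 9 = 25
C(7) = 1 + C(6) + C(5) = 1 + 25 + 15 = 41
C(8) = 1 + C(7) + C(6) = 1 + 41 + 25 = 67
C(9) = 1 + C(8) + C(7) = 1 + 67 + 41 = 109
C(10) = 1 + C(9) + C(8) = 1 + 109 + 67 = 177
C(11) = 1 + C(10) + C(9) = 1 + 177 + 109 = 287

287


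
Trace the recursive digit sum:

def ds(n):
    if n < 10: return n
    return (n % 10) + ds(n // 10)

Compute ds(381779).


ds(381779) = 9 + ds(38177)
ds(38177) = 7 + ds(3817)
ds(3817) = 7 + ds(381)
ds(381) = 1 + ds(38)
ds(38) = 8 + ds(3)
ds(3) = 3  (base case)
Total: 9 + 7 + 7 + 1 + 8 + 3 = 35

35


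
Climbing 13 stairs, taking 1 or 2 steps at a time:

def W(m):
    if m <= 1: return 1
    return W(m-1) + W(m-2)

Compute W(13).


Building up from base cases:
W(0) = 1
W(1) = 1
W(2) = W(1) + W(0) = 1 + 1 = 2
W(3) = W(2) + W(1) = 2 + 1 = 3
W(4) = W(3) + W(2) = 3 + 2 = 5
W(5) = W(4) + W(3) = 5 + 3 = 8
W(6) = W(5) + W(4) = 8 + 5 = 13
W(7) = W(6) + W(5) = 13 + 8 = 21
W(8) = W(7) + W(6) = 21 + 13 = 34
W(9) = W(8) + W(7) = 34 + 21 = 55
W(10) = W(9) + W(8) = 55 + 34 = 89
W(11) = W(10) + W(9) = 89 + 55 = 144
W(12) = W(11) + W(10) = 144 + 89 = 233
W(13) = W(12) + W(11) = 233 + 144 = 377

377


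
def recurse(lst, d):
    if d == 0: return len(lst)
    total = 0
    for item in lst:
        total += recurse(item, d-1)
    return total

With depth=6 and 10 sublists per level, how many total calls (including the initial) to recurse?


At depth 0 (root): 1 call
At depth 1: each of 1 parents calls recurse on 10 children = 10 calls
At depth 2: each of 10 parents calls recurse on 10 children = 100 calls
At depth 3: each of 100 parents calls recurse on 10 children = 1000 calls
At depth 4: each of 1000 parents calls recurse on 10 children = 10000 calls
At depth 5: each of 10000 parents calls recurse on 10 children = 100000 calls
At depth 6: each of 100000 parents calls recurse on 10 children = 1000000 calls
Total: 1 + 10 + 100 + 1000 + 10000 + 100000 + 1000000 = 1111111

1111111


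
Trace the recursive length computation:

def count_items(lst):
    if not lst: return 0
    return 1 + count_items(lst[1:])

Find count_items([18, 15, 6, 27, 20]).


count_items([18, 15, 6, 27, 20]) = 1 + count_items([15, 6, 27, 20])
count_items([15, 6, 27, 20]) = 1 + count_items([6, 27, 20])
count_items([6, 27, 20]) = 1 + count_items([27, 20])
count_items([27, 20]) = 1 + count_items([20])
count_items([20]) = 1 + count_items([])
count_items([]) = 0  (base case)
Unwinding: 1 + 1 + 1 + 1 + 1 + 0 = 5

5


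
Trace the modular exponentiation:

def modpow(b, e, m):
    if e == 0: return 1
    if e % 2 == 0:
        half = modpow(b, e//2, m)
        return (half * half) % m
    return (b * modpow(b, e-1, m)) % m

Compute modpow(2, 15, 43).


modpow(2, 15, 43): e is odd, compute modpow(2, 14, 43)
  modpow(2, 14, 43): e is even, compute modpow(2, 7, 43)
    modpow(2, 7, 43): e is odd, compute modpow(2, 6, 43)
      modpow(2, 6, 43): e is even, compute modpow(2, 3, 43)
        modpow(2, 3, 43): e is odd, compute modpow(2, 2, 43)
          modpow(2, 2, 43): e is even, compute modpow(2, 1, 43)
          modpow(2, 1, 43): e is odd, compute modpow(2, 0, 43)
          modpow(2, 0, 43) = 1
          (2 * 1) % 43 = 2
          half=2, (2*2) % 43 = 4
        (2 * 4) % 43 = 8
      half=8, (8*8) % 43 = 21
    (2 * 21) % 43 = 42
  half=42, (42*42) % 43 = 1
(2 * 1) % 43 = 2

2


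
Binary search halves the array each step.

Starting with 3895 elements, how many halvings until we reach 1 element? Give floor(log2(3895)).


3895 / 2 = 1947
1947 / 2 = 973
973 / 2 = 486
486 / 2 = 243
243 / 2 = 121
121 / 2 = 60
60 / 2 = 30
30 / 2 = 15
15 / 2 = 7
7 / 2 = 3
3 / 2 = 1
Reached 1 after 11 halvings

11


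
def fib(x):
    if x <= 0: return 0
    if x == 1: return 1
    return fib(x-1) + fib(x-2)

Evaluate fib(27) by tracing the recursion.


Computing fib(27) bottom-up:
fib(0) = 0
fib(1) = 1
fib(2) = fib(1) + fib(0) = 1 + 0 = 1
fib(3) = fib(2) + fib(1) = 1 + 1 = 2
fib(4) = fib(3) + fib(2) = 2 + 1 = 3
fib(5) = fib(4) + fib(3) = 3 + 2 = 5
fib(6) = fib(5) + fib(4) = 5 + 3 = 8
fib(7) = fib(6) + fib(5) = 8 + 5 = 13
fib(8) = fib(7) + fib(6) = 13 + 8 = 21
fib(9) = fib(8) + fib(7) = 21 + 13 = 34
fib(10) = fib(9) + fib(8) = 34 + 21 = 55
fib(11) = fib(10) + fib(9) = 55 + 34 = 89
fib(12) = fib(11) + fib(10) = 89 + 55 = 144
fib(13) = fib(12) + fib(11) = 144 + 89 = 233
fib(14) = fib(13) + fib(12) = 233 + 144 = 377
fib(15) = fib(14) + fib(13) = 377 + 233 = 610
fib(16) = fib(15) + fib(14) = 610 + 377 = 987
fib(17) = fib(16) + fib(15) = 987 + 610 = 1597
fib(18) = fib(17) + fib(16) = 1597 + 987 = 2584
fib(19) = fib(18) + fib(17) = 2584 + 1597 = 4181
fib(20) = fib(19) + fib(18) = 4181 + 2584 = 6765
fib(21) = fib(20) + fib(19) = 6765 + 4181 = 10946
fib(22) = fib(21) + fib(20) = 10946 + 6765 = 17711
fib(23) = fib(22) + fib(21) = 17711 + 10946 = 28657
fib(24) = fib(23) + fib(22) = 28657 + 17711 = 46368
fib(25) = fib(24) + fib(23) = 46368 + 28657 = 75025
fib(26) = fib(25) + fib(24) = 75025 + 46368 = 121393
fib(27) = fib(26) + fib(25) = 121393 + 75025 = 196418

196418


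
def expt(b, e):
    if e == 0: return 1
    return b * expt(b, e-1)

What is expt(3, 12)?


expt(3, 12)
= 3 * expt(3, 11)
= 3 * 3 * expt(3, 10)
= 3 * 3 * 3 * expt(3, 9)
= 3 * 3 * 3 * 3 * expt(3, 8)
= 3 * 3 * 3 * 3 * 3 * expt(3, 7)
= 3 * 3 * 3 * 3 * 3 * 3 * expt(3, 6)
= 3 * 3 * 3 * 3 * 3 * 3 * 3 * expt(3, 5)
= 3 * 3 * 3 * 3 * 3 * 3 * 3 * 3 * expt(3, 4)
= 3 * 3 * 3 * 3 * 3 * 3 * 3 * 3 * 3 * expt(3, 3)
= 3 * 3 * 3 * 3 * 3 * 3 * 3 * 3 * 3 * 3 * expt(3, 2)
= 3 * 3 * 3 * 3 * 3 * 3 * 3 * 3 * 3 * 3 * 3 * expt(3, 1)
= 3 * 3 * 3 * 3 * 3 * 3 * 3 * 3 * 3 * 3 * 3 * 3 * expt(3, 0)
= 3 * 3 * 3 * 3 * 3 * 3 * 3 * 3 * 3 * 3 * 3 * 3 * 1
= 531441

531441


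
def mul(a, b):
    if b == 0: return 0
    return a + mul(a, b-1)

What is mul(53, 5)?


mul(53, 5) = 53 + mul(53, 4)
mul(53, 4) = 53 + mul(53, 3)
mul(53, 3) = 53 + mul(53, 2)
mul(53, 2) = 53 + mul(53, 1)
mul(53, 1) = 53 + mul(53, 0)
mul(53, 0) = 0  (base case)
Total: 53 + 53 + 53 + 53 + 53 + 0 = 265

265


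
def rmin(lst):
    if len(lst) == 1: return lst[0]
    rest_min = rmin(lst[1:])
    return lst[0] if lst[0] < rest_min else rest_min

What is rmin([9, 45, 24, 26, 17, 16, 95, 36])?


rmin([9, 45, 24, 26, 17, 16, 95, 36]): compare 9 with rmin([45, 24, 26, 17, 16, 95, 36])
rmin([45, 24, 26, 17, 16, 95, 36]): compare 45 with rmin([24, 26, 17, 16, 95, 36])
rmin([24, 26, 17, 16, 95, 36]): compare 24 with rmin([26, 17, 16, 95, 36])
rmin([26, 17, 16, 95, 36]): compare 26 with rmin([17, 16, 95, 36])
rmin([17, 16, 95, 36]): compare 17 with rmin([16, 95, 36])
rmin([16, 95, 36]): compare 16 with rmin([95, 36])
rmin([95, 36]): compare 95 with rmin([36])
rmin([36]) = 36  (base case)
Compare 95 with 36 -> 36
Compare 16 with 36 -> 16
Compare 17 with 16 -> 16
Compare 26 with 16 -> 16
Compare 24 with 16 -> 16
Compare 45 with 16 -> 16
Compare 9 with 16 -> 9

9


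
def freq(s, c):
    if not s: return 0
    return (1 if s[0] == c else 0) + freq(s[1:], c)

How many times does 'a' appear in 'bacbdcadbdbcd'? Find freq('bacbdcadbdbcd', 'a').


s[0]='b' != 'a' -> 0
s[0]='a' == 'a' -> 1
s[0]='c' != 'a' -> 0
s[0]='b' != 'a' -> 0
s[0]='d' != 'a' -> 0
s[0]='c' != 'a' -> 0
s[0]='a' == 'a' -> 1
s[0]='d' != 'a' -> 0
s[0]='b' != 'a' -> 0
s[0]='d' != 'a' -> 0
s[0]='b' != 'a' -> 0
s[0]='c' != 'a' -> 0
s[0]='d' != 'a' -> 0
Sum: 0 + 1 + 0 + 0 + 0 + 0 + 1 + 0 + 0 + 0 + 0 + 0 + 0 = 2

2


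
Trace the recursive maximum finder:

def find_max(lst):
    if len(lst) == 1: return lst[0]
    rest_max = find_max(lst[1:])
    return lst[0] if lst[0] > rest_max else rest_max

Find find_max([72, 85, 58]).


find_max([72, 85, 58]): compare 72 with find_max([85, 58])
find_max([85, 58]): compare 85 with find_max([58])
find_max([58]) = 58  (base case)
Compare 85 with 58 -> 85
Compare 72 with 85 -> 85

85


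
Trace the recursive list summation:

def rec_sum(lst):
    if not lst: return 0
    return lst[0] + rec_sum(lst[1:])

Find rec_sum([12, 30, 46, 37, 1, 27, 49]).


rec_sum([12, 30, 46, 37, 1, 27, 49]) = 12 + rec_sum([30, 46, 37, 1, 27, 49])
rec_sum([30, 46, 37, 1, 27, 49]) = 30 + rec_sum([46, 37, 1, 27, 49])
rec_sum([46, 37, 1, 27, 49]) = 46 + rec_sum([37, 1, 27, 49])
rec_sum([37, 1, 27, 49]) = 37 + rec_sum([1, 27, 49])
rec_sum([1, 27, 49]) = 1 + rec_sum([27, 49])
rec_sum([27, 49]) = 27 + rec_sum([49])
rec_sum([49]) = 49 + rec_sum([])
rec_sum([]) = 0  (base case)
Total: 12 + 30 + 46 + 37 + 1 + 27 + 49 + 0 = 202

202


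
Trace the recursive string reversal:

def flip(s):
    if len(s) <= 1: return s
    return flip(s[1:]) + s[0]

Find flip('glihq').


flip('glihq') = flip('lihq') + 'g'
flip('lihq') = flip('ihq') + 'l'
flip('ihq') = flip('hq') + 'i'
flip('hq') = flip('q') + 'h'
flip('q') = 'q'  (base case)
Concatenating: 'q' + 'h' + 'i' + 'l' + 'g' = 'qhilg'

qhilg


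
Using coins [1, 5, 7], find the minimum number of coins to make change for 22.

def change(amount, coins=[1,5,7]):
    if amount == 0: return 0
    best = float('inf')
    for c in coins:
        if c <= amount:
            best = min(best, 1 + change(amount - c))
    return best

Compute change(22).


Building up with DP:
change(0) = 0
change(1) = min(1+change(0)=1+0=1) = 1
change(2) = min(1+change(1)=1+1=2) = 2
change(3) = min(1+change(2)=1+2=3) = 3
change(4) = min(1+change(3)=1+3=4) = 4
change(5) = min(1+change(4)=1+4=5, 1+change(0)=1+0=1) = 1
change(6) = min(1+change(5)=1+1=2, 1+change(1)=1+1=2) = 2
change(7) = min(1+change(6)=1+2=3, 1+change(2)=1+2=3, 1+change(0)=1+0=1) = 1
change(8) = min(1+change(7)=1+1=2, 1+change(3)=1+3=4, 1+change(1)=1+1=2) = 2
change(9) = min(1+change(8)=1+2=3, 1+change(4)=1+4=5, 1+change(2)=1+2=3) = 3
change(10) = min(1+change(9)=1+3=4, 1+change(5)=1+1=2, 1+change(3)=1+3=4) = 2
change(11) = min(1+change(10)=1+2=3, 1+change(6)=1+2=3, 1+change(4)=1+4=5) = 3
change(12) = min(1+change(11)=1+3=4, 1+change(7)=1+1=2, 1+change(5)=1+1=2) = 2
change(13) = min(1+change(12)=1+2=3, 1+change(8)=1+2=3, 1+change(6)=1+2=3) = 3
change(14) = min(1+change(13)=1+3=4, 1+change(9)=1+3=4, 1+change(7)=1+1=2) = 2
change(15) = min(1+change(14)=1+2=3, 1+change(10)=1+2=3, 1+change(8)=1+2=3) = 3
change(16) = min(1+change(15)=1+3=4, 1+change(11)=1+3=4, 1+change(9)=1+3=4) = 4
change(17) = min(1+change(16)=1+4=5, 1+change(12)=1+2=3, 1+change(10)=1+2=3) = 3
change(18) = min(1+change(17)=1+3=4, 1+change(13)=1+3=4, 1+change(11)=1+3=4) = 4
change(19) = min(1+change(18)=1+4=5, 1+change(14)=1+2=3, 1+change(12)=1+2=3) = 3
change(20) = min(1+change(19)=1+3=4, 1+change(15)=1+3=4, 1+change(13)=1+3=4) = 4
change(21) = min(1+change(20)=1+4=5, 1+change(16)=1+4=5, 1+change(14)=1+2=3) = 3
change(22) = min(1+change(21)=1+3=4, 1+change(17)=1+3=4, 1+change(15)=1+3=4) = 4

4


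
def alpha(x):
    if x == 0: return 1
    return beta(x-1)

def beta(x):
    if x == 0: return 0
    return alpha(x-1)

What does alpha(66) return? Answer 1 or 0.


alpha(66) = beta(65)
beta(65) = alpha(64)
alpha(64) = beta(63)
beta(63) = alpha(62)
alpha(62) = beta(61)
beta(61) = alpha(60)
alpha(60) = beta(59)
beta(59) = alpha(58)
alpha(58) = beta(57)
beta(57) = alpha(56)
alpha(56) = beta(55)
beta(55) = alpha(54)
alpha(54) = beta(53)
beta(53) = alpha(52)
alpha(52) = beta(51)
beta(51) = alpha(50)
alpha(50) = beta(49)
beta(49) = alpha(48)
alpha(48) = beta(47)
beta(47) = alpha(46)
alpha(46) = beta(45)
beta(45) = alpha(44)
alpha(44) = beta(43)
beta(43) = alpha(42)
alpha(42) = beta(41)
beta(41) = alpha(40)
alpha(40) = beta(39)
beta(39) = alpha(38)
alpha(38) = beta(37)
beta(37) = alpha(36)
alpha(36) = beta(35)
beta(35) = alpha(34)
alpha(34) = beta(33)
beta(33) = alpha(32)
alpha(32) = beta(31)
beta(31) = alpha(30)
alpha(30) = beta(29)
beta(29) = alpha(28)
alpha(28) = beta(27)
beta(27) = alpha(26)
alpha(26) = beta(25)
beta(25) = alpha(24)
alpha(24) = beta(23)
beta(23) = alpha(22)
alpha(22) = beta(21)
beta(21) = alpha(20)
alpha(20) = beta(19)
beta(19) = alpha(18)
alpha(18) = beta(17)
beta(17) = alpha(16)
alpha(16) = beta(15)
beta(15) = alpha(14)
alpha(14) = beta(13)
beta(13) = alpha(12)
alpha(12) = beta(11)
beta(11) = alpha(10)
alpha(10) = beta(9)
beta(9) = alpha(8)
alpha(8) = beta(7)
beta(7) = alpha(6)
alpha(6) = beta(5)
beta(5) = alpha(4)
alpha(4) = beta(3)
beta(3) = alpha(2)
alpha(2) = beta(1)
beta(1) = alpha(0)
alpha(0) = 1  (base case)
Result: 1

1


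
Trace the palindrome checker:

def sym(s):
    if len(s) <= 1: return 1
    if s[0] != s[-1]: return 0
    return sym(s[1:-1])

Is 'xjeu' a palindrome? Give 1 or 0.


sym('xjeu'): s[0]='x' != s[-1]='u' -> return 0
Result: 0 (not a palindrome)

0


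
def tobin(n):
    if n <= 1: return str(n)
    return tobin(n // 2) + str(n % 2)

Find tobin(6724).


tobin(6724) = tobin(3362) + '0'
tobin(3362) = tobin(1681) + '0'
tobin(1681) = tobin(840) + '1'
tobin(840) = tobin(420) + '0'
tobin(420) = tobin(210) + '0'
tobin(210) = tobin(105) + '0'
tobin(105) = tobin(52) + '1'
tobin(52) = tobin(26) + '0'
tobin(26) = tobin(13) + '0'
tobin(13) = tobin(6) + '1'
tobin(6) = tobin(3) + '0'
tobin(3) = tobin(1) + '1'
tobin(1) = '1'  (base case)
Concatenating: '1' + '1' + '0' + '1' + '0' + '0' + '1' + '0' + '0' + '0' + '1' + '0' + '0' = '1101001000100'

1101001000100


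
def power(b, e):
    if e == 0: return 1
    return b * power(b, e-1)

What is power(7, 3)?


power(7, 3)
= 7 * power(7, 2)
= 7 * 7 * power(7, 1)
= 7 * 7 * 7 * power(7, 0)
= 7 * 7 * 7 * 1
= 343

343


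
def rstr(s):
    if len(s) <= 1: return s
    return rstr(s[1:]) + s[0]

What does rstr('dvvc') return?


rstr('dvvc') = rstr('vvc') + 'd'
rstr('vvc') = rstr('vc') + 'v'
rstr('vc') = rstr('c') + 'v'
rstr('c') = 'c'  (base case)
Concatenating: 'c' + 'v' + 'v' + 'd' = 'cvvd'

cvvd


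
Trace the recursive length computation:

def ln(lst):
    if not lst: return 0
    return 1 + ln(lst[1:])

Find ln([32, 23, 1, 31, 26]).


ln([32, 23, 1, 31, 26]) = 1 + ln([23, 1, 31, 26])
ln([23, 1, 31, 26]) = 1 + ln([1, 31, 26])
ln([1, 31, 26]) = 1 + ln([31, 26])
ln([31, 26]) = 1 + ln([26])
ln([26]) = 1 + ln([])
ln([]) = 0  (base case)
Unwinding: 1 + 1 + 1 + 1 + 1 + 0 = 5

5


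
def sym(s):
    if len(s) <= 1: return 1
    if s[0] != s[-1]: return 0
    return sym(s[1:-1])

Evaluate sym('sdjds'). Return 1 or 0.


sym('sdjds'): s[0]='s' == s[-1]='s' -> check sym('djd')
sym('djd'): s[0]='d' == s[-1]='d' -> check sym('j')
sym('j'): len <= 1 -> return 1  (base case)
Result: 1 (palindrome)

1


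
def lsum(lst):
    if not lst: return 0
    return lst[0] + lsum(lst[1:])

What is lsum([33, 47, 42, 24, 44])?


lsum([33, 47, 42, 24, 44]) = 33 + lsum([47, 42, 24, 44])
lsum([47, 42, 24, 44]) = 47 + lsum([42, 24, 44])
lsum([42, 24, 44]) = 42 + lsum([24, 44])
lsum([24, 44]) = 24 + lsum([44])
lsum([44]) = 44 + lsum([])
lsum([]) = 0  (base case)
Total: 33 + 47 + 42 + 24 + 44 + 0 = 190

190


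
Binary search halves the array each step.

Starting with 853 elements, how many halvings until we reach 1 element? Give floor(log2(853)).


853 / 2 = 426
426 / 2 = 213
213 / 2 = 106
106 / 2 = 53
53 / 2 = 26
26 / 2 = 13
13 / 2 = 6
6 / 2 = 3
3 / 2 = 1
Reached 1 after 9 halvings

9


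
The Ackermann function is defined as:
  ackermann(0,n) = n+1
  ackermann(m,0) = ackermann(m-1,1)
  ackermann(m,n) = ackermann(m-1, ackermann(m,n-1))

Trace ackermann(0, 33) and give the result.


ackermann(0, 33) = 34
Result: ackermann(0, 33) = 34

34


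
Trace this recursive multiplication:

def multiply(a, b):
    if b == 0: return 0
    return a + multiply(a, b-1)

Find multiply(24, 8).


multiply(24, 8) = 24 + multiply(24, 7)
multiply(24, 7) = 24 + multiply(24, 6)
multiply(24, 6) = 24 + multiply(24, 5)
multiply(24, 5) = 24 + multiply(24, 4)
multiply(24, 4) = 24 + multiply(24, 3)
multiply(24, 3) = 24 + multiply(24, 2)
multiply(24, 2) = 24 + multiply(24, 1)
multiply(24, 1) = 24 + multiply(24, 0)
multiply(24, 0) = 0  (base case)
Total: 24 + 24 + 24 + 24 + 24 + 24 + 24 + 24 + 0 = 192

192


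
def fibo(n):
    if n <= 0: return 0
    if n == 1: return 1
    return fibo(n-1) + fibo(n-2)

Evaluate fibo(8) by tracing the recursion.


Computing fibo(8) bottom-up:
fibo(0) = 0
fibo(1) = 1
fibo(2) = fibo(1) + fibo(0) = 1 + 0 = 1
fibo(3) = fibo(2) + fibo(1) = 1 + 1 = 2
fibo(4) = fibo(3) + fibo(2) = 2 + 1 = 3
fibo(5) = fibo(4) + fibo(3) = 3 + 2 = 5
fibo(6) = fibo(5) + fibo(4) = 5 + 3 = 8
fibo(7) = fibo(6) + fibo(5) = 8 + 5 = 13
fibo(8) = fibo(7) + fibo(6) = 13 + 8 = 21

21


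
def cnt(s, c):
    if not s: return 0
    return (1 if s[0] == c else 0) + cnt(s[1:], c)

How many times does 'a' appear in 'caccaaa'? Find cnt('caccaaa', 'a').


s[0]='c' != 'a' -> 0
s[0]='a' == 'a' -> 1
s[0]='c' != 'a' -> 0
s[0]='c' != 'a' -> 0
s[0]='a' == 'a' -> 1
s[0]='a' == 'a' -> 1
s[0]='a' == 'a' -> 1
Sum: 0 + 1 + 0 + 0 + 1 + 1 + 1 = 4

4


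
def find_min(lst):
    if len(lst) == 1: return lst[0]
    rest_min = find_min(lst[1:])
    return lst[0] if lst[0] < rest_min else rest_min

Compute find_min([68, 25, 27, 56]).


find_min([68, 25, 27, 56]): compare 68 with find_min([25, 27, 56])
find_min([25, 27, 56]): compare 25 with find_min([27, 56])
find_min([27, 56]): compare 27 with find_min([56])
find_min([56]) = 56  (base case)
Compare 27 with 56 -> 27
Compare 25 with 27 -> 25
Compare 68 with 25 -> 25

25


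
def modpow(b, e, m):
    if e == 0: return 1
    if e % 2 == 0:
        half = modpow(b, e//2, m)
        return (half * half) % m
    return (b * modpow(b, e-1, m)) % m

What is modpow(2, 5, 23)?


modpow(2, 5, 23): e is odd, compute modpow(2, 4, 23)
  modpow(2, 4, 23): e is even, compute modpow(2, 2, 23)
    modpow(2, 2, 23): e is even, compute modpow(2, 1, 23)
      modpow(2, 1, 23): e is odd, compute modpow(2, 0, 23)
        modpow(2, 0, 23) = 1
      (2 * 1) % 23 = 2
    half=2, (2*2) % 23 = 4
  half=4, (4*4) % 23 = 16
(2 * 16) % 23 = 9

9


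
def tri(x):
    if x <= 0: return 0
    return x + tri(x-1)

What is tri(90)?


tri(90)
= 90 + 89 + 88 + 87 + 86 + 85 + 84 + 83 + 82 + 81 + 80 + 79 + 78 + 77 + 76 + 75 + 74 + 73 + 72 + 71 + 70 + 69 + 68 + 67 + 66 + 65 + 64 + 63 + 62 + 61 + 60 + 59 + 58 + 57 + 56 + 55 + 54 + 53 + 52 + 51 + 50 + 49 + 48 + 47 + 46 + 45 + 44 + 43 + 42 + 41 + 40 + 39 + 38 + 37 + 36 + 35 + 34 + 33 + 32 + 31 + 30 + 29 + 28 + 27 + 26 + 25 + 24 + 23 + 22 + 21 + 20 + 19 + 18 + 17 + 16 + 15 + 14 + 13 + 12 + 11 + 10 + 9 + 8 + 7 + 6 + 5 + 4 + 3 + 2 + 1 + tri(0)
= 90 + 89 + 88 + 87 + 86 + 85 + 84 + 83 + 82 + 81 + 80 + 79 + 78 + 77 + 76 + 75 + 74 + 73 + 72 + 71 + 70 + 69 + 68 + 67 + 66 + 65 + 64 + 63 + 62 + 61 + 60 + 59 + 58 + 57 + 56 + 55 + 54 + 53 + 52 + 51 + 50 + 49 + 48 + 47 + 46 + 45 + 44 + 43 + 42 + 41 + 40 + 39 + 38 + 37 + 36 + 35 + 34 + 33 + 32 + 31 + 30 + 29 + 28 + 27 + 26 + 25 + 24 + 23 + 22 + 21 + 20 + 19 + 18 + 17 + 16 + 15 + 14 + 13 + 12 + 11 + 10 + 9 + 8 + 7 + 6 + 5 + 4 + 3 + 2 + 1 + 0
= 4095

4095


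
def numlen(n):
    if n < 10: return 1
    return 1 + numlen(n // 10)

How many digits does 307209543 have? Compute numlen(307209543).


numlen(307209543) = 1 + numlen(30720954)
numlen(30720954) = 1 + numlen(3072095)
numlen(3072095) = 1 + numlen(307209)
numlen(307209) = 1 + numlen(30720)
numlen(30720) = 1 + numlen(3072)
numlen(3072) = 1 + numlen(307)
numlen(307) = 1 + numlen(30)
numlen(30) = 1 + numlen(3)
numlen(3) = 1  (base case: 3 < 10)
Unwinding: 1 + 1 + 1 + 1 + 1 + 1 + 1 + 1 + 1 = 9

9


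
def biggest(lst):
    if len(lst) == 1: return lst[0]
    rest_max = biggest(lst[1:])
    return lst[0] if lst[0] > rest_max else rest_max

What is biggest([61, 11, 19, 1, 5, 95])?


biggest([61, 11, 19, 1, 5, 95]): compare 61 with biggest([11, 19, 1, 5, 95])
biggest([11, 19, 1, 5, 95]): compare 11 with biggest([19, 1, 5, 95])
biggest([19, 1, 5, 95]): compare 19 with biggest([1, 5, 95])
biggest([1, 5, 95]): compare 1 with biggest([5, 95])
biggest([5, 95]): compare 5 with biggest([95])
biggest([95]) = 95  (base case)
Compare 5 with 95 -> 95
Compare 1 with 95 -> 95
Compare 19 with 95 -> 95
Compare 11 with 95 -> 95
Compare 61 with 95 -> 95

95


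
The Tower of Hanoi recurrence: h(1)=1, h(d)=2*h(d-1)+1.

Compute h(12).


h(12) = 2 * h(11) + 1
h(11) = 2 * h(10) + 1
h(10) = 2 * h(9) + 1
h(9) = 2 * h(8) + 1
h(8) = 2 * h(7) + 1
h(7) = 2 * h(6) + 1
h(6) = 2 * h(5) + 1
h(5) = 2 * h(4) + 1
h(4) = 2 * h(3) + 1
h(3) = 2 * h(2) + 1
h(2) = 2 * h(1) + 1
h(1) = 1  (base case)
h(2) = 2 * 1 + 1 = 3
h(3) = 2 * 3 + 1 = 7
h(4) = 2 * 7 + 1 = 15
h(5) = 2 * 15 + 1 = 31
h(6) = 2 * 31 + 1 = 63
h(7) = 2 * 63 + 1 = 127
h(8) = 2 * 127 + 1 = 255
h(9) = 2 * 255 + 1 = 511
h(10) = 2 * 511 + 1 = 1023
h(11) = 2 * 1023 + 1 = 2047
h(12) = 2 * 2047 + 1 = 4095

4095


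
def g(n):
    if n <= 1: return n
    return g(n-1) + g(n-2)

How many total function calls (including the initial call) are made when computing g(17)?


Let C(n) = total calls for g(n)
C(0) = 1, C(1) = 1
C(2) = 1 + C(1) + C(0) = 1 + 1 + 1 = 3
C(3) = 1 + C(2) + C(1) = 1 + 3 + 1 = 5
C(4) = 1 + C(3) + C(2) = 1 + 5 + 3 = 9
C(5) = 1 + C(4) + C(3) = 1 + 9 + 5 = 15
C(6) = 1 + C(5) + C(4) = 1 + 15 + 9 = 25
C(7) = 1 + C(6) + C(5) = 1 + 25 + 15 = 41
C(8) = 1 + C(7) + C(6) = 1 + 41 + 25 = 67
C(9) = 1 + C(8) + C(7) = 1 + 67 + 41 = 109
C(10) = 1 + C(9) + C(8) = 1 + 109 + 67 = 177
C(11) = 1 + C(10) + C(9) = 1 + 177 + 109 = 287
C(12) = 1 + C(11) + C(10) = 1 + 287 + 177 = 465
C(13) = 1 + C(12) + C(11) = 1 + 465 + 287 = 753
C(14) = 1 + C(13) + C(12) = 1 + 753 + 465 = 1219
C(15) = 1 + C(14) + C(13) = 1 + 1219 + 753 = 1973
C(16) = 1 + C(15) + C(14) = 1 + 1973 + 1219 = 3193
C(17) = 1 + C(16) + C(15) = 1 + 3193 + 1973 = 5167

5167


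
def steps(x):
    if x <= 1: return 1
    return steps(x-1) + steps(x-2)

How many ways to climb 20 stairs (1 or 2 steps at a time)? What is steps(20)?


Building up from base cases:
steps(0) = 1
steps(1) = 1
steps(2) = steps(1) + steps(0) = 1 + 1 = 2
steps(3) = steps(2) + steps(1) = 2 + 1 = 3
steps(4) = steps(3) + steps(2) = 3 + 2 = 5
steps(5) = steps(4) + steps(3) = 5 + 3 = 8
steps(6) = steps(5) + steps(4) = 8 + 5 = 13
steps(7) = steps(6) + steps(5) = 13 + 8 = 21
steps(8) = steps(7) + steps(6) = 21 + 13 = 34
steps(9) = steps(8) + steps(7) = 34 + 21 = 55
steps(10) = steps(9) + steps(8) = 55 + 34 = 89
steps(11) = steps(10) + steps(9) = 89 + 55 = 144
steps(12) = steps(11) + steps(10) = 144 + 89 = 233
steps(13) = steps(12) + steps(11) = 233 + 144 = 377
steps(14) = steps(13) + steps(12) = 377 + 233 = 610
steps(15) = steps(14) + steps(13) = 610 + 377 = 987
steps(16) = steps(15) + steps(14) = 987 + 610 = 1597
steps(17) = steps(16) + steps(15) = 1597 + 987 = 2584
steps(18) = steps(17) + steps(16) = 2584 + 1597 = 4181
steps(19) = steps(18) + steps(17) = 4181 + 2584 = 6765
steps(20) = steps(19) + steps(18) = 6765 + 4181 = 10946

10946


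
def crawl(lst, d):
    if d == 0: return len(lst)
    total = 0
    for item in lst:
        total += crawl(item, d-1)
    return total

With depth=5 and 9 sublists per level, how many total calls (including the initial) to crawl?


At depth 0 (root): 1 call
At depth 1: each of 1 parents calls crawl on 9 children = 9 calls
At depth 2: each of 9 parents calls crawl on 9 children = 81 calls
At depth 3: each of 81 parents calls crawl on 9 children = 729 calls
At depth 4: each of 729 parents calls crawl on 9 children = 6561 calls
At depth 5: each of 6561 parents calls crawl on 9 children = 59049 calls
Total: 1 + 9 + 81 + 729 + 6561 + 59049 = 66430

66430


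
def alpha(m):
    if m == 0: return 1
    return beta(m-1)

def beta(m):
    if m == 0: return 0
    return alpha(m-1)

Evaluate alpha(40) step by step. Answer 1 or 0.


alpha(40) = beta(39)
beta(39) = alpha(38)
alpha(38) = beta(37)
beta(37) = alpha(36)
alpha(36) = beta(35)
beta(35) = alpha(34)
alpha(34) = beta(33)
beta(33) = alpha(32)
alpha(32) = beta(31)
beta(31) = alpha(30)
alpha(30) = beta(29)
beta(29) = alpha(28)
alpha(28) = beta(27)
beta(27) = alpha(26)
alpha(26) = beta(25)
beta(25) = alpha(24)
alpha(24) = beta(23)
beta(23) = alpha(22)
alpha(22) = beta(21)
beta(21) = alpha(20)
alpha(20) = beta(19)
beta(19) = alpha(18)
alpha(18) = beta(17)
beta(17) = alpha(16)
alpha(16) = beta(15)
beta(15) = alpha(14)
alpha(14) = beta(13)
beta(13) = alpha(12)
alpha(12) = beta(11)
beta(11) = alpha(10)
alpha(10) = beta(9)
beta(9) = alpha(8)
alpha(8) = beta(7)
beta(7) = alpha(6)
alpha(6) = beta(5)
beta(5) = alpha(4)
alpha(4) = beta(3)
beta(3) = alpha(2)
alpha(2) = beta(1)
beta(1) = alpha(0)
alpha(0) = 1  (base case)
Result: 1

1


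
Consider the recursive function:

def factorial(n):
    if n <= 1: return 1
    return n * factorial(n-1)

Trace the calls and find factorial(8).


factorial(8)
= 8 * factorial(7)
= 8 * 7 * factorial(6)
= 8 * 7 * 6 * factorial(5)
= 8 * 7 * 6 * 5 * factorial(4)
= 8 * 7 * 6 * 5 * 4 * factorial(3)
= 8 * 7 * 6 * 5 * 4 * 3 * factorial(2)
= 8 * 7 * 6 * 5 * 4 * 3 * 2 * factorial(1)
= 8 * 7 * 6 * 5 * 4 * 3 * 2 * 1
= 40320

40320


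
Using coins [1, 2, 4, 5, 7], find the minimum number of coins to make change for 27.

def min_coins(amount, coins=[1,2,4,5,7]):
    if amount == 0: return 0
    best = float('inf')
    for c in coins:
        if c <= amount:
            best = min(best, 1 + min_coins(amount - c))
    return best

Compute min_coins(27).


Building up with DP:
min_coins(0) = 0
min_coins(1) = min(1+min_coins(0)=1+0=1) = 1
min_coins(2) = min(1+min_coins(1)=1+1=2, 1+min_coins(0)=1+0=1) = 1
min_coins(3) = min(1+min_coins(2)=1+1=2, 1+min_coins(1)=1+1=2) = 2
min_coins(4) = min(1+min_coins(3)=1+2=3, 1+min_coins(2)=1+1=2, 1+min_coins(0)=1+0=1) = 1
min_coins(5) = min(1+min_coins(4)=1+1=2, 1+min_coins(3)=1+2=3, 1+min_coins(1)=1+1=2, 1+min_coins(0)=1+0=1) = 1
min_coins(6) = min(1+min_coins(5)=1+1=2, 1+min_coins(4)=1+1=2, 1+min_coins(2)=1+1=2, 1+min_coins(1)=1+1=2) = 2
min_coins(7) = min(1+min_coins(6)=1+2=3, 1+min_coins(5)=1+1=2, 1+min_coins(3)=1+2=3, 1+min_coins(2)=1+1=2, 1+min_coins(0)=1+0=1) = 1
min_coins(8) = min(1+min_coins(7)=1+1=2, 1+min_coins(6)=1+2=3, 1+min_coins(4)=1+1=2, 1+min_coins(3)=1+2=3, 1+min_coins(1)=1+1=2) = 2
min_coins(9) = min(1+min_coins(8)=1+2=3, 1+min_coins(7)=1+1=2, 1+min_coins(5)=1+1=2, 1+min_coins(4)=1+1=2, 1+min_coins(2)=1+1=2) = 2
min_coins(10) = min(1+min_coins(9)=1+2=3, 1+min_coins(8)=1+2=3, 1+min_coins(6)=1+2=3, 1+min_coins(5)=1+1=2, 1+min_coins(3)=1+2=3) = 2
min_coins(11) = min(1+min_coins(10)=1+2=3, 1+min_coins(9)=1+2=3, 1+min_coins(7)=1+1=2, 1+min_coins(6)=1+2=3, 1+min_coins(4)=1+1=2) = 2
min_coins(12) = min(1+min_coins(11)=1+2=3, 1+min_coins(10)=1+2=3, 1+min_coins(8)=1+2=3, 1+min_coins(7)=1+1=2, 1+min_coins(5)=1+1=2) = 2
min_coins(13) = min(1+min_coins(12)=1+2=3, 1+min_coins(11)=1+2=3, 1+min_coins(9)=1+2=3, 1+min_coins(8)=1+2=3, 1+min_coins(6)=1+2=3) = 3
min_coins(14) = min(1+min_coins(13)=1+3=4, 1+min_coins(12)=1+2=3, 1+min_coins(10)=1+2=3, 1+min_coins(9)=1+2=3, 1+min_coins(7)=1+1=2) = 2
min_coins(15) = min(1+min_coins(14)=1+2=3, 1+min_coins(13)=1+3=4, 1+min_coins(11)=1+2=3, 1+min_coins(10)=1+2=3, 1+min_coins(8)=1+2=3) = 3
min_coins(16) = min(1+min_coins(15)=1+3=4, 1+min_coins(14)=1+2=3, 1+min_coins(12)=1+2=3, 1+min_coins(11)=1+2=3, 1+min_coins(9)=1+2=3) = 3
min_coins(17) = min(1+min_coins(16)=1+3=4, 1+min_coins(15)=1+3=4, 1+min_coins(13)=1+3=4, 1+min_coins(12)=1+2=3, 1+min_coins(10)=1+2=3) = 3
min_coins(18) = min(1+min_coins(17)=1+3=4, 1+min_coins(16)=1+3=4, 1+min_coins(14)=1+2=3, 1+min_coins(13)=1+3=4, 1+min_coins(11)=1+2=3) = 3
min_coins(19) = min(1+min_coins(18)=1+3=4, 1+min_coins(17)=1+3=4, 1+min_coins(15)=1+3=4, 1+min_coins(14)=1+2=3, 1+min_coins(12)=1+2=3) = 3
min_coins(20) = min(1+min_coins(19)=1+3=4, 1+min_coins(18)=1+3=4, 1+min_coins(16)=1+3=4, 1+min_coins(15)=1+3=4, 1+min_coins(13)=1+3=4) = 4
min_coins(21) = min(1+min_coins(20)=1+4=5, 1+min_coins(19)=1+3=4, 1+min_coins(17)=1+3=4, 1+min_coins(16)=1+3=4, 1+min_coins(14)=1+2=3) = 3
min_coins(22) = min(1+min_coins(21)=1+3=4, 1+min_coins(20)=1+4=5, 1+min_coins(18)=1+3=4, 1+min_coins(17)=1+3=4, 1+min_coins(15)=1+3=4) = 4
min_coins(23) = min(1+min_coins(22)=1+4=5, 1+min_coins(21)=1+3=4, 1+min_coins(19)=1+3=4, 1+min_coins(18)=1+3=4, 1+min_coins(16)=1+3=4) = 4
min_coins(24) = min(1+min_coins(23)=1+4=5, 1+min_coins(22)=1+4=5, 1+min_coins(20)=1+4=5, 1+min_coins(19)=1+3=4, 1+min_coins(17)=1+3=4) = 4
min_coins(25) = min(1+min_coins(24)=1+4=5, 1+min_coins(23)=1+4=5, 1+min_coins(21)=1+3=4, 1+min_coins(20)=1+4=5, 1+min_coins(18)=1+3=4) = 4
min_coins(26) = min(1+min_coins(25)=1+4=5, 1+min_coins(24)=1+4=5, 1+min_coins(22)=1+4=5, 1+min_coins(21)=1+3=4, 1+min_coins(19)=1+3=4) = 4
min_coins(27) = min(1+min_coins(26)=1+4=5, 1+min_coins(25)=1+4=5, 1+min_coins(23)=1+4=5, 1+min_coins(22)=1+4=5, 1+min_coins(20)=1+4=5) = 5

5


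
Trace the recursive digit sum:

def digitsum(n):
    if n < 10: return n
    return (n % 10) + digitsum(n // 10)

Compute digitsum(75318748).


digitsum(75318748) = 8 + digitsum(7531874)
digitsum(7531874) = 4 + digitsum(753187)
digitsum(753187) = 7 + digitsum(75318)
digitsum(75318) = 8 + digitsum(7531)
digitsum(7531) = 1 + digitsum(753)
digitsum(753) = 3 + digitsum(75)
digitsum(75) = 5 + digitsum(7)
digitsum(7) = 7  (base case)
Total: 8 + 4 + 7 + 8 + 1 + 3 + 5 + 7 = 43

43
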